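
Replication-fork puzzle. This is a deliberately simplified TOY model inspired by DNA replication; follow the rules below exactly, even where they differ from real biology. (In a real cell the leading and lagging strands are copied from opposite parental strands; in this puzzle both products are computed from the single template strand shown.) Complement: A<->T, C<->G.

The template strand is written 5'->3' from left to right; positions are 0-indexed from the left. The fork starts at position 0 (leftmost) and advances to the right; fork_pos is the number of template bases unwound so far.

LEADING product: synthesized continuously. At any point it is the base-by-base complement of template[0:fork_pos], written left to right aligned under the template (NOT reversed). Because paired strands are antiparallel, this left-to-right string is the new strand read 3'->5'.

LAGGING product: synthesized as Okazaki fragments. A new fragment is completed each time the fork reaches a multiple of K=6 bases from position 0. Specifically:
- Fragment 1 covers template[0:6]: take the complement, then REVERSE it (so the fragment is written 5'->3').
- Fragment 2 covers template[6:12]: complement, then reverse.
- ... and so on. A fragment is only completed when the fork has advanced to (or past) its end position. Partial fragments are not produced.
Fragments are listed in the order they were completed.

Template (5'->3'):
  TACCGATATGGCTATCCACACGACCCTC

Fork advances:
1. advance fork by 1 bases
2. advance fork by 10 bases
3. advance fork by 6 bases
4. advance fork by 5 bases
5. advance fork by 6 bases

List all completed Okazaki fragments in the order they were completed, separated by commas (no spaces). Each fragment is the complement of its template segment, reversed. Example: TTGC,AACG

Step 1: advance 1 -> fork_pos = 0 + 1 = 1. Next multiple of 6 is 6 (not reached); still 0 fragment(s).
Step 2: advance 10 -> fork_pos = 1 + 10 = 11. Reached multiple(s) of 6: 6 -> fragment 1 completed (1 total).
Step 3: advance 6 -> fork_pos = 11 + 6 = 17. Reached multiple(s) of 6: 12 -> fragment 2 completed (2 total).
Step 4: advance 5 -> fork_pos = 17 + 5 = 22. Reached multiple(s) of 6: 18 -> fragment 3 completed (3 total).
Step 5: advance 6 -> fork_pos = 22 + 6 = 28. Reached multiple(s) of 6: 24 -> fragment 4 completed (4 total).
Final fork_pos = 28, so 4 fragment(s) are complete. Build each: template segment -> complement -> reverse.
Fragment 1: template[0:6] = TACCGA -> complement ATGGCT -> reversed TCGGTA
Fragment 2: template[6:12] = TATGGC -> complement ATACCG -> reversed GCCATA
Fragment 3: template[12:18] = TATCCA -> complement ATAGGT -> reversed TGGATA
Fragment 4: template[18:24] = CACGAC -> complement GTGCTG -> reversed GTCGTG

Answer: TCGGTA,GCCATA,TGGATA,GTCGTG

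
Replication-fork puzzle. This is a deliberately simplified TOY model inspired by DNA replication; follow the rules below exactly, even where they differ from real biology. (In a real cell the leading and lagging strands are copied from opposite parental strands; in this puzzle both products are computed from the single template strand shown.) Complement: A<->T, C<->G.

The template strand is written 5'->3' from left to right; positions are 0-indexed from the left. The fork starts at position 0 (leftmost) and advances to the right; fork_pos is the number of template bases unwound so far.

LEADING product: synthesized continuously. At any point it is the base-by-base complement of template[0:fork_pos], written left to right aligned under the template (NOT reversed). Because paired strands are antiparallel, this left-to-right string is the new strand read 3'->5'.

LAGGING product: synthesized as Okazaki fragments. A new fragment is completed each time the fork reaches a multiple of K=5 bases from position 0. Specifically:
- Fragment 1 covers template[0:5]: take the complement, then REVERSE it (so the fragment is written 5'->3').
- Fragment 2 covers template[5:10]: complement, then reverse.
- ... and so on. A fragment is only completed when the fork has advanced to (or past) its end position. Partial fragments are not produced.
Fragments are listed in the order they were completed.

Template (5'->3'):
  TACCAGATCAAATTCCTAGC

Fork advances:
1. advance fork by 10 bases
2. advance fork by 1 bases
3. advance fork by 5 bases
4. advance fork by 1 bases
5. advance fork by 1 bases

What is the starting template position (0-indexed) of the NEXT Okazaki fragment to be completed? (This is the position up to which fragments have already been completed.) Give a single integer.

Step 1: advance 10 -> fork_pos = 0 + 10 = 10. Reached multiple(s) of 5: 5, 10 -> fragments 1-2 completed (2 total).
Step 2: advance 1 -> fork_pos = 10 + 1 = 11. Next multiple of 5 is 15 (not reached); still 2 fragment(s).
Step 3: advance 5 -> fork_pos = 11 + 5 = 16. Reached multiple(s) of 5: 15 -> fragment 3 completed (3 total).
Step 4: advance 1 -> fork_pos = 16 + 1 = 17. Next multiple of 5 is 20 (not reached); still 3 fragment(s).
Step 5: advance 1 -> fork_pos = 17 + 1 = 18. Next multiple of 5 is 20 (not reached); still 3 fragment(s).
3 fragment(s) completed, covering template[0:15] (3 x 5 = 15). The next fragment, fragment 4, covers template[15:20], so it starts at position 15.

Answer: 15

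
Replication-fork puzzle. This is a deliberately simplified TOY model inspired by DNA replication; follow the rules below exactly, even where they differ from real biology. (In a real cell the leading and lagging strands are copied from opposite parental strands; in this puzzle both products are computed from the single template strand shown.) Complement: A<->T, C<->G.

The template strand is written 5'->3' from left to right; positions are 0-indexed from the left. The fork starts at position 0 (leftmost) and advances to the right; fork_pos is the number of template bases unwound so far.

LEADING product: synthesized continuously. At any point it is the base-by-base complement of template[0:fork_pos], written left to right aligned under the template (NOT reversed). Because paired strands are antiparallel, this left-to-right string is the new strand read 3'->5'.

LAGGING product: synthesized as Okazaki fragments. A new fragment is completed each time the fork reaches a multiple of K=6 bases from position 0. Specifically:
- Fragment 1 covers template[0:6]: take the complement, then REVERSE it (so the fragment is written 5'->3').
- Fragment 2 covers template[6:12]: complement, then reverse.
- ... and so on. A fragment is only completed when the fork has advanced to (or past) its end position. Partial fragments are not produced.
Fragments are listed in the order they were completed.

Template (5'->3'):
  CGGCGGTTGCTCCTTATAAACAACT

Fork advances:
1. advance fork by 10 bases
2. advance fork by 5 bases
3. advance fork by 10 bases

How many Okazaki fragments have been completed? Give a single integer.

Answer: 4

Derivation:
Step 1: advance 10 -> fork_pos = 0 + 10 = 10. Reached multiple(s) of 6: 6 -> fragment 1 completed (1 total).
Step 2: advance 5 -> fork_pos = 10 + 5 = 15. Reached multiple(s) of 6: 12 -> fragment 2 completed (2 total).
Step 3: advance 10 -> fork_pos = 15 + 10 = 25. Reached multiple(s) of 6: 18, 24 -> fragments 3-4 completed (4 total).
Check: final fork_pos = 25; the multiples of 6 that are <= 25 are 6..24 -> 25 // 6 = 4 completed fragment(s).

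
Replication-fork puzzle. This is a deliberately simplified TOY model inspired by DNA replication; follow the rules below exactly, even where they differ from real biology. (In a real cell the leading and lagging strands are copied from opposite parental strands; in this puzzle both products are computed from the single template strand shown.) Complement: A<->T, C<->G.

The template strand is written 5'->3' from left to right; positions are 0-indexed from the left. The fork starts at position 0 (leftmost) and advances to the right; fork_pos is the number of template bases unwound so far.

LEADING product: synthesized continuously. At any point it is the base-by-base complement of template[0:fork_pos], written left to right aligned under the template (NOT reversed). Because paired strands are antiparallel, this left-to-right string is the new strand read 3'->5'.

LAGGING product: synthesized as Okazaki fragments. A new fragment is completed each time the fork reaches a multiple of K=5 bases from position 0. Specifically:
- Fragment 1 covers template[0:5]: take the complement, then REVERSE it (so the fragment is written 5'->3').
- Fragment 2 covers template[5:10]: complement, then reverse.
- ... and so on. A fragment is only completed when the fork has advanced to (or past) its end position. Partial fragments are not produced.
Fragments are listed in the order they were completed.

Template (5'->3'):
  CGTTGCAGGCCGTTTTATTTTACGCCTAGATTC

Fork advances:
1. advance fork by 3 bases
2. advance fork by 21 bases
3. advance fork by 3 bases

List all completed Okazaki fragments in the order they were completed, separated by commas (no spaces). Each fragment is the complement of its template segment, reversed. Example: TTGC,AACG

Answer: CAACG,GCCTG,AAACG,AAATA,GCGTA

Derivation:
Step 1: advance 3 -> fork_pos = 0 + 3 = 3. Next multiple of 5 is 5 (not reached); still 0 fragment(s).
Step 2: advance 21 -> fork_pos = 3 + 21 = 24. Reached multiple(s) of 5: 5, 10, 15, 20 -> fragments 1-4 completed (4 total).
Step 3: advance 3 -> fork_pos = 24 + 3 = 27. Reached multiple(s) of 5: 25 -> fragment 5 completed (5 total).
Final fork_pos = 27, so 5 fragment(s) are complete. Build each: template segment -> complement -> reverse.
Fragment 1: template[0:5] = CGTTG -> complement GCAAC -> reversed CAACG
Fragment 2: template[5:10] = CAGGC -> complement GTCCG -> reversed GCCTG
Fragment 3: template[10:15] = CGTTT -> complement GCAAA -> reversed AAACG
Fragment 4: template[15:20] = TATTT -> complement ATAAA -> reversed AAATA
Fragment 5: template[20:25] = TACGC -> complement ATGCG -> reversed GCGTA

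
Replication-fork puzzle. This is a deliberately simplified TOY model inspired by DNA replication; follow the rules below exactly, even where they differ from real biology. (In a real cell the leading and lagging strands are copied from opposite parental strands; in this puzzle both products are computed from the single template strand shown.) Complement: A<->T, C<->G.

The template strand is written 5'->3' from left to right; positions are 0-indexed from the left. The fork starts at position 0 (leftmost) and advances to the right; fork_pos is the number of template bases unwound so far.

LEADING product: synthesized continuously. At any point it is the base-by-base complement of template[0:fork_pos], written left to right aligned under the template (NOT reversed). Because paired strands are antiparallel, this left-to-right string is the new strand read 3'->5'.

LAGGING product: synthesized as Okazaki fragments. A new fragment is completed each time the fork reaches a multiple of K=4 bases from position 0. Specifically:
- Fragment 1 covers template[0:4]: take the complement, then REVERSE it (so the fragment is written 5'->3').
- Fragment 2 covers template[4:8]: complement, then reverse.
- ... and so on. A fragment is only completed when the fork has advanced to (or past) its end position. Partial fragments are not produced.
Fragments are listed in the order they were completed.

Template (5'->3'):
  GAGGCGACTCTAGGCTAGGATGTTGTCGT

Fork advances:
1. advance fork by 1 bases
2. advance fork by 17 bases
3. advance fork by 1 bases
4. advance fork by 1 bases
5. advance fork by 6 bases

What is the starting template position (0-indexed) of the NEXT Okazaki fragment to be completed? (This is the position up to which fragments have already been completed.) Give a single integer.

Answer: 24

Derivation:
Step 1: advance 1 -> fork_pos = 0 + 1 = 1. Next multiple of 4 is 4 (not reached); still 0 fragment(s).
Step 2: advance 17 -> fork_pos = 1 + 17 = 18. Reached multiple(s) of 4: 4, 8, 12, 16 -> fragments 1-4 completed (4 total).
Step 3: advance 1 -> fork_pos = 18 + 1 = 19. Next multiple of 4 is 20 (not reached); still 4 fragment(s).
Step 4: advance 1 -> fork_pos = 19 + 1 = 20. Reached multiple(s) of 4: 20 -> fragment 5 completed (5 total).
Step 5: advance 6 -> fork_pos = 20 + 6 = 26. Reached multiple(s) of 4: 24 -> fragment 6 completed (6 total).
6 fragment(s) completed, covering template[0:24] (6 x 4 = 24). The next fragment, fragment 7, covers template[24:28], so it starts at position 24.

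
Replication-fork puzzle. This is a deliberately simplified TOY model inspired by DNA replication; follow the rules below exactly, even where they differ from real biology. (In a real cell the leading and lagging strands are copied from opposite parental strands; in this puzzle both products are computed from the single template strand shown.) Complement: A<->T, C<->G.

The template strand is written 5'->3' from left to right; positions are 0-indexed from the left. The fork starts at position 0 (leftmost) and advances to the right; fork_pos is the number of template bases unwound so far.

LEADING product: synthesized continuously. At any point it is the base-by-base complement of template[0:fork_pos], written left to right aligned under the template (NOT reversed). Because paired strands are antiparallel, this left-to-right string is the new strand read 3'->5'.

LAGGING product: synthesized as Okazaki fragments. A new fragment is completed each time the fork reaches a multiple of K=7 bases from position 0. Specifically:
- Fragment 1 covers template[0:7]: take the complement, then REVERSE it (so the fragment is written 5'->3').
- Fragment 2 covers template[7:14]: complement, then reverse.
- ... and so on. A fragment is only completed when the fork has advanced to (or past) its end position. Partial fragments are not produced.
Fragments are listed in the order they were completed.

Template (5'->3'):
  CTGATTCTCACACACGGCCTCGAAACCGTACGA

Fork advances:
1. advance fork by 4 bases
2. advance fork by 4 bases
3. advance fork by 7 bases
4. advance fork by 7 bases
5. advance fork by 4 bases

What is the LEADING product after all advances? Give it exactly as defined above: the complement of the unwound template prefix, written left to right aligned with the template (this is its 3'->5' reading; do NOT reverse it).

Answer: GACTAAGAGTGTGTGCCGGAGCTTTG

Derivation:
Step 1: advance 4 -> fork_pos = 0 + 4 = 4.
Step 2: advance 4 -> fork_pos = 4 + 4 = 8.
Step 3: advance 7 -> fork_pos = 8 + 7 = 15.
Step 4: advance 7 -> fork_pos = 15 + 7 = 22.
Step 5: advance 4 -> fork_pos = 22 + 4 = 26.
Unwound prefix: template[0:26] = CTGATTCTCACACACGGCCTCGAAAC
Complement it base by base (A<->T, C<->G), keeping left-to-right order:
  [0:5] CTGAT -> GACTA
  [5:10] TCTCA -> AGAGT
  [10:15] CACAC -> GTGTG
  [15:20] GGCCT -> CCGGA
  [20:25] CGAAA -> GCTTT
  [25:26] C -> G
Concatenate: GACTAAGAGTGTGTGCCGGAGCTTTG (length 26; written aligned with the template, i.e. 3'->5').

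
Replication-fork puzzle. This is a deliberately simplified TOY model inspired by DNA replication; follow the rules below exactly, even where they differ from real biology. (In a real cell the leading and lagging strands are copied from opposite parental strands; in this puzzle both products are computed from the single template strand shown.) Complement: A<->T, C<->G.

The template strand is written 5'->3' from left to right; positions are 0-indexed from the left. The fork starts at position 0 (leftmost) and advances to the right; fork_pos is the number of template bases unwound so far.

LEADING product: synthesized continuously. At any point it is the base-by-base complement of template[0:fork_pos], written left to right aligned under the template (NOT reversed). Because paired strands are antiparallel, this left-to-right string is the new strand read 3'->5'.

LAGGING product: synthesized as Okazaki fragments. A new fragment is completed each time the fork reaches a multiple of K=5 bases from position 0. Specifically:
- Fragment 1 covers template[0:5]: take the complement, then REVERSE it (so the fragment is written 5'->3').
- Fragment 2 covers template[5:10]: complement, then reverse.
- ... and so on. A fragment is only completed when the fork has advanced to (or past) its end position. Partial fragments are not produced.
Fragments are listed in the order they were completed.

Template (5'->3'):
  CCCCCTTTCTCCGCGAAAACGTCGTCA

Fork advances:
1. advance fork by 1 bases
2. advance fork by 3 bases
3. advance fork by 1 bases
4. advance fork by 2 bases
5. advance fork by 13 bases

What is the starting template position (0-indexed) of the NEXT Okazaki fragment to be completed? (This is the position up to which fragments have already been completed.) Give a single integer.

Answer: 20

Derivation:
Step 1: advance 1 -> fork_pos = 0 + 1 = 1. Next multiple of 5 is 5 (not reached); still 0 fragment(s).
Step 2: advance 3 -> fork_pos = 1 + 3 = 4. Next multiple of 5 is 5 (not reached); still 0 fragment(s).
Step 3: advance 1 -> fork_pos = 4 + 1 = 5. Reached multiple(s) of 5: 5 -> fragment 1 completed (1 total).
Step 4: advance 2 -> fork_pos = 5 + 2 = 7. Next multiple of 5 is 10 (not reached); still 1 fragment(s).
Step 5: advance 13 -> fork_pos = 7 + 13 = 20. Reached multiple(s) of 5: 10, 15, 20 -> fragments 2-4 completed (4 total).
4 fragment(s) completed, covering template[0:20] (4 x 5 = 20). The next fragment, fragment 5, covers template[20:25], so it starts at position 20.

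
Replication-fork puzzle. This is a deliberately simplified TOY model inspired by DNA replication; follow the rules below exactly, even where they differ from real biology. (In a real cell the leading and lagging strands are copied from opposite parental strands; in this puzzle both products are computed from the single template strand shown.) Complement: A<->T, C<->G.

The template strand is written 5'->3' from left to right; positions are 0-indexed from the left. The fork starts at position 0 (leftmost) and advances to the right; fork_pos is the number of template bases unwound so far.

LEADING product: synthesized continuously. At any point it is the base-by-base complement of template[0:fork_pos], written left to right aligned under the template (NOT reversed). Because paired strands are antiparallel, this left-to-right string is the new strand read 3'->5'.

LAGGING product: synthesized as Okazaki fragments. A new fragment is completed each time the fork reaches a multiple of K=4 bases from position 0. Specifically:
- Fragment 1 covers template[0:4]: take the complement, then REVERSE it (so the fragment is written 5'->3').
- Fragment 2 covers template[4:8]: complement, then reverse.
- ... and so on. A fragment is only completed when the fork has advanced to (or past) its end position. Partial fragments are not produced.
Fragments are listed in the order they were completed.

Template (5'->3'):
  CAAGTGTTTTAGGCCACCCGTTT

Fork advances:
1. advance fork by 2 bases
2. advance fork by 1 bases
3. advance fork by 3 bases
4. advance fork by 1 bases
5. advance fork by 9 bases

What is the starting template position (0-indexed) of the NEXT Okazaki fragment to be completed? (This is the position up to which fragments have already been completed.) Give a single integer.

Answer: 16

Derivation:
Step 1: advance 2 -> fork_pos = 0 + 2 = 2. Next multiple of 4 is 4 (not reached); still 0 fragment(s).
Step 2: advance 1 -> fork_pos = 2 + 1 = 3. Next multiple of 4 is 4 (not reached); still 0 fragment(s).
Step 3: advance 3 -> fork_pos = 3 + 3 = 6. Reached multiple(s) of 4: 4 -> fragment 1 completed (1 total).
Step 4: advance 1 -> fork_pos = 6 + 1 = 7. Next multiple of 4 is 8 (not reached); still 1 fragment(s).
Step 5: advance 9 -> fork_pos = 7 + 9 = 16. Reached multiple(s) of 4: 8, 12, 16 -> fragments 2-4 completed (4 total).
4 fragment(s) completed, covering template[0:16] (4 x 4 = 16). The next fragment, fragment 5, covers template[16:20], so it starts at position 16.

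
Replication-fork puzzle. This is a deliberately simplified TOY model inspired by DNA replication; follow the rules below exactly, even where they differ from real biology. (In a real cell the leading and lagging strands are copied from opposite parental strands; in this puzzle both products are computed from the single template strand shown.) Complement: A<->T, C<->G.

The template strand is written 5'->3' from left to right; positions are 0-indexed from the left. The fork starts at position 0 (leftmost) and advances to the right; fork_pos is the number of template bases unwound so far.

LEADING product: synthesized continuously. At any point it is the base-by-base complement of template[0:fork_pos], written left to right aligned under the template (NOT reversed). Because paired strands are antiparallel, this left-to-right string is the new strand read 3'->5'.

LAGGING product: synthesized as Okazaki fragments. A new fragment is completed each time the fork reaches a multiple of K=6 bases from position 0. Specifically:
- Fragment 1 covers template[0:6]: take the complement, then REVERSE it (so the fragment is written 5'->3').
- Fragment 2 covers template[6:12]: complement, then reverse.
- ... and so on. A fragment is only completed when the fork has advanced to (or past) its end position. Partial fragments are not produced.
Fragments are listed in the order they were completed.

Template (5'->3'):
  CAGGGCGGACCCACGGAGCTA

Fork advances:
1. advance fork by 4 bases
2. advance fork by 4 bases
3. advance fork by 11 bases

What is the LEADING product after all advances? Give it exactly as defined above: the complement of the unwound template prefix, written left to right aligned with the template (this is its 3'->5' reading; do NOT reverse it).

Step 1: advance 4 -> fork_pos = 0 + 4 = 4.
Step 2: advance 4 -> fork_pos = 4 + 4 = 8.
Step 3: advance 11 -> fork_pos = 8 + 11 = 19.
Unwound prefix: template[0:19] = CAGGGCGGACCCACGGAGC
Complement it base by base (A<->T, C<->G), keeping left-to-right order:
  [0:5] CAGGG -> GTCCC
  [5:10] CGGAC -> GCCTG
  [10:15] CCACG -> GGTGC
  [15:19] GAGC -> CTCG
Concatenate: GTCCCGCCTGGGTGCCTCG (length 19; written aligned with the template, i.e. 3'->5').

Answer: GTCCCGCCTGGGTGCCTCG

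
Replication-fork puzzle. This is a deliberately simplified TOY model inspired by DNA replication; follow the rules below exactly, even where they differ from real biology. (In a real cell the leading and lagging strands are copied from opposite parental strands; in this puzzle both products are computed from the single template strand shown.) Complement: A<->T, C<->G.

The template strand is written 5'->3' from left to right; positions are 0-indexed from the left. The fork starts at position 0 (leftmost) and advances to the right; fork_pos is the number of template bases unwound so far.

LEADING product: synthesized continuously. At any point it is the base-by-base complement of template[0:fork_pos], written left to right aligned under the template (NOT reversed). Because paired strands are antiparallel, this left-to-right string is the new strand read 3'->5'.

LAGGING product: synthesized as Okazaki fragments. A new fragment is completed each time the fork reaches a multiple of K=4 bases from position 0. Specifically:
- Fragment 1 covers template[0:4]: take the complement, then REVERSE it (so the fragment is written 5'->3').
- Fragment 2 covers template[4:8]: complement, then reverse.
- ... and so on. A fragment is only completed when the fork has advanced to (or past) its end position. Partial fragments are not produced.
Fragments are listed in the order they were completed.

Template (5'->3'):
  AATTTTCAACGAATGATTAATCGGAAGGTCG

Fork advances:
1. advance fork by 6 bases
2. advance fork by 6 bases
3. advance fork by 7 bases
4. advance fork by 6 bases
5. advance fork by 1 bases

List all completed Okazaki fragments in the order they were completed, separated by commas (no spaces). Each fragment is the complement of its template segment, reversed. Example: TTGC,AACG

Step 1: advance 6 -> fork_pos = 0 + 6 = 6. Reached multiple(s) of 4: 4 -> fragment 1 completed (1 total).
Step 2: advance 6 -> fork_pos = 6 + 6 = 12. Reached multiple(s) of 4: 8, 12 -> fragments 2-3 completed (3 total).
Step 3: advance 7 -> fork_pos = 12 + 7 = 19. Reached multiple(s) of 4: 16 -> fragment 4 completed (4 total).
Step 4: advance 6 -> fork_pos = 19 + 6 = 25. Reached multiple(s) of 4: 20, 24 -> fragments 5-6 completed (6 total).
Step 5: advance 1 -> fork_pos = 25 + 1 = 26. Next multiple of 4 is 28 (not reached); still 6 fragment(s).
Final fork_pos = 26, so 6 fragment(s) are complete. Build each: template segment -> complement -> reverse.
Fragment 1: template[0:4] = AATT -> complement TTAA -> reversed AATT
Fragment 2: template[4:8] = TTCA -> complement AAGT -> reversed TGAA
Fragment 3: template[8:12] = ACGA -> complement TGCT -> reversed TCGT
Fragment 4: template[12:16] = ATGA -> complement TACT -> reversed TCAT
Fragment 5: template[16:20] = TTAA -> complement AATT -> reversed TTAA
Fragment 6: template[20:24] = TCGG -> complement AGCC -> reversed CCGA

Answer: AATT,TGAA,TCGT,TCAT,TTAA,CCGA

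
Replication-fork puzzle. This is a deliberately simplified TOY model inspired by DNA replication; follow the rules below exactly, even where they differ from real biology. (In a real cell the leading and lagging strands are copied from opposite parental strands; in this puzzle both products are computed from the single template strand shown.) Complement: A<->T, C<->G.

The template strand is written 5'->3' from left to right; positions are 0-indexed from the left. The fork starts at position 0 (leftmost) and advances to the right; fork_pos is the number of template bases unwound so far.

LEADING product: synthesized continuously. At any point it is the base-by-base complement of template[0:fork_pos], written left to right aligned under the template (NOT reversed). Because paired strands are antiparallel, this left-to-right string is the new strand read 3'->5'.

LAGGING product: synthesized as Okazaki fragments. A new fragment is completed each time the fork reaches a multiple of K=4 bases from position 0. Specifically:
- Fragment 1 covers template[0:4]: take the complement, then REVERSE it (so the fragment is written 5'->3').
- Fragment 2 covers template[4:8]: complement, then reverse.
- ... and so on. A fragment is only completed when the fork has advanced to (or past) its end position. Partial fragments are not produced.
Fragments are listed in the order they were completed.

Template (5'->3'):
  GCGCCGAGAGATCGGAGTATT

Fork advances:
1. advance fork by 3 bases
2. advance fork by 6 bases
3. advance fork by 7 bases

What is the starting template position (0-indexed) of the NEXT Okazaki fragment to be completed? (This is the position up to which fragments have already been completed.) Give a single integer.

Step 1: advance 3 -> fork_pos = 0 + 3 = 3. Next multiple of 4 is 4 (not reached); still 0 fragment(s).
Step 2: advance 6 -> fork_pos = 3 + 6 = 9. Reached multiple(s) of 4: 4, 8 -> fragments 1-2 completed (2 total).
Step 3: advance 7 -> fork_pos = 9 + 7 = 16. Reached multiple(s) of 4: 12, 16 -> fragments 3-4 completed (4 total).
4 fragment(s) completed, covering template[0:16] (4 x 4 = 16). The next fragment, fragment 5, covers template[16:20], so it starts at position 16.

Answer: 16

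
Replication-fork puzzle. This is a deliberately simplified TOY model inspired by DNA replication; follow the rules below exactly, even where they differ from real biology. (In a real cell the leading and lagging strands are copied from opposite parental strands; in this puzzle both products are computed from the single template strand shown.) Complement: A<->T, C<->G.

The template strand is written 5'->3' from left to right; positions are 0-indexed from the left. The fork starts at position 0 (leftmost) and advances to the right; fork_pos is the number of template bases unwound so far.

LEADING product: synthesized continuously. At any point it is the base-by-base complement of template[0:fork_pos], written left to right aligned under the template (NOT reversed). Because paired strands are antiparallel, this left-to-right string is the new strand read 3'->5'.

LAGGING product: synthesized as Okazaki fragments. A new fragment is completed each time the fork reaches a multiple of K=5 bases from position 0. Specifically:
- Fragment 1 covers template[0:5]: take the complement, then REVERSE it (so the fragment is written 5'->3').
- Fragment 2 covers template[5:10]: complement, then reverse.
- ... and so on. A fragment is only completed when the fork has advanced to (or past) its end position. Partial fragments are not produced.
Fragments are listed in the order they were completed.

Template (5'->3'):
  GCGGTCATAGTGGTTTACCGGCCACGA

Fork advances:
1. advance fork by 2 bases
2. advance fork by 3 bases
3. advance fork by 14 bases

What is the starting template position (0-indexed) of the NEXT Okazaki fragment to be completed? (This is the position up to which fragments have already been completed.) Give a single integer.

Answer: 15

Derivation:
Step 1: advance 2 -> fork_pos = 0 + 2 = 2. Next multiple of 5 is 5 (not reached); still 0 fragment(s).
Step 2: advance 3 -> fork_pos = 2 + 3 = 5. Reached multiple(s) of 5: 5 -> fragment 1 completed (1 total).
Step 3: advance 14 -> fork_pos = 5 + 14 = 19. Reached multiple(s) of 5: 10, 15 -> fragments 2-3 completed (3 total).
3 fragment(s) completed, covering template[0:15] (3 x 5 = 15). The next fragment, fragment 4, covers template[15:20], so it starts at position 15.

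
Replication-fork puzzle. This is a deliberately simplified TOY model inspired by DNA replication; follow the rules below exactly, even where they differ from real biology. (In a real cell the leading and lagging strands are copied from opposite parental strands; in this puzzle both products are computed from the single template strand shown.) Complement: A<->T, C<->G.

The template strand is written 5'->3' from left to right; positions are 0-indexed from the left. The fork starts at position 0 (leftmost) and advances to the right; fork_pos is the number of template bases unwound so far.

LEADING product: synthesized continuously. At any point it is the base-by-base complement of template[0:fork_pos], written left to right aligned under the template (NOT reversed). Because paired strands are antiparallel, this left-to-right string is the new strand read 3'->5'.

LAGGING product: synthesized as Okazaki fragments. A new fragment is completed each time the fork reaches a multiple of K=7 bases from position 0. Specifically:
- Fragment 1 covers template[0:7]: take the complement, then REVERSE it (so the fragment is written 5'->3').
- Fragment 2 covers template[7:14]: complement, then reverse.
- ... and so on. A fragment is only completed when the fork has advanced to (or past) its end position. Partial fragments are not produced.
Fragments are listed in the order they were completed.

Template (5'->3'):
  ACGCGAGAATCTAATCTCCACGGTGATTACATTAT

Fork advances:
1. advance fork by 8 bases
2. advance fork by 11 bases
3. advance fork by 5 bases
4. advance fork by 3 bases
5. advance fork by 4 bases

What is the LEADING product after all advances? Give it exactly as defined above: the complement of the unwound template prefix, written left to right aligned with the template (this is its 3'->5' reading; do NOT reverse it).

Answer: TGCGCTCTTAGATTAGAGGTGCCACTAATGT

Derivation:
Step 1: advance 8 -> fork_pos = 0 + 8 = 8.
Step 2: advance 11 -> fork_pos = 8 + 11 = 19.
Step 3: advance 5 -> fork_pos = 19 + 5 = 24.
Step 4: advance 3 -> fork_pos = 24 + 3 = 27.
Step 5: advance 4 -> fork_pos = 27 + 4 = 31.
Unwound prefix: template[0:31] = ACGCGAGAATCTAATCTCCACGGTGATTACA
Complement it base by base (A<->T, C<->G), keeping left-to-right order:
  [0:5] ACGCG -> TGCGC
  [5:10] AGAAT -> TCTTA
  [10:15] CTAAT -> GATTA
  [15:20] CTCCA -> GAGGT
  [20:25] CGGTG -> GCCAC
  [25:30] ATTAC -> TAATG
  [30:31] A -> T
Concatenate: TGCGCTCTTAGATTAGAGGTGCCACTAATGT (length 31; written aligned with the template, i.e. 3'->5').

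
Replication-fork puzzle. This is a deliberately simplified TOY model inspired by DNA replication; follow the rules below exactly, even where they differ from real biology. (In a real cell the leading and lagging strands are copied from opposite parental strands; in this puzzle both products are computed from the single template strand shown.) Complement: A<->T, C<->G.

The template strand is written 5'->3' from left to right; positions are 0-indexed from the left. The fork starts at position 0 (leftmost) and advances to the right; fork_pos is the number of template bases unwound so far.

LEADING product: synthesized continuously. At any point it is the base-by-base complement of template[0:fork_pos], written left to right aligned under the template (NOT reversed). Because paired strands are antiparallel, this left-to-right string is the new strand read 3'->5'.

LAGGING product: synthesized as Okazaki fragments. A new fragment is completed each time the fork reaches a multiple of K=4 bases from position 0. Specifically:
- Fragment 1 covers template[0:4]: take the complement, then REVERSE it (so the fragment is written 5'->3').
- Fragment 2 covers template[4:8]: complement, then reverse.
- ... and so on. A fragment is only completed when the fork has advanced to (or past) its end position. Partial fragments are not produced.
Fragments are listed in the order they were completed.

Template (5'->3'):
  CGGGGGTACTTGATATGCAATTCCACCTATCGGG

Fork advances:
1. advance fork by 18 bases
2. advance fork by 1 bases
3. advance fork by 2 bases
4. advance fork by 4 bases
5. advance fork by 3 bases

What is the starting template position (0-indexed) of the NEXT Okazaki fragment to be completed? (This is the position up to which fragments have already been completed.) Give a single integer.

Answer: 28

Derivation:
Step 1: advance 18 -> fork_pos = 0 + 18 = 18. Reached multiple(s) of 4: 4, 8, 12, 16 -> fragments 1-4 completed (4 total).
Step 2: advance 1 -> fork_pos = 18 + 1 = 19. Next multiple of 4 is 20 (not reached); still 4 fragment(s).
Step 3: advance 2 -> fork_pos = 19 + 2 = 21. Reached multiple(s) of 4: 20 -> fragment 5 completed (5 total).
Step 4: advance 4 -> fork_pos = 21 + 4 = 25. Reached multiple(s) of 4: 24 -> fragment 6 completed (6 total).
Step 5: advance 3 -> fork_pos = 25 + 3 = 28. Reached multiple(s) of 4: 28 -> fragment 7 completed (7 total).
7 fragment(s) completed, covering template[0:28] (7 x 4 = 28). The next fragment, fragment 8, covers template[28:32], so it starts at position 28.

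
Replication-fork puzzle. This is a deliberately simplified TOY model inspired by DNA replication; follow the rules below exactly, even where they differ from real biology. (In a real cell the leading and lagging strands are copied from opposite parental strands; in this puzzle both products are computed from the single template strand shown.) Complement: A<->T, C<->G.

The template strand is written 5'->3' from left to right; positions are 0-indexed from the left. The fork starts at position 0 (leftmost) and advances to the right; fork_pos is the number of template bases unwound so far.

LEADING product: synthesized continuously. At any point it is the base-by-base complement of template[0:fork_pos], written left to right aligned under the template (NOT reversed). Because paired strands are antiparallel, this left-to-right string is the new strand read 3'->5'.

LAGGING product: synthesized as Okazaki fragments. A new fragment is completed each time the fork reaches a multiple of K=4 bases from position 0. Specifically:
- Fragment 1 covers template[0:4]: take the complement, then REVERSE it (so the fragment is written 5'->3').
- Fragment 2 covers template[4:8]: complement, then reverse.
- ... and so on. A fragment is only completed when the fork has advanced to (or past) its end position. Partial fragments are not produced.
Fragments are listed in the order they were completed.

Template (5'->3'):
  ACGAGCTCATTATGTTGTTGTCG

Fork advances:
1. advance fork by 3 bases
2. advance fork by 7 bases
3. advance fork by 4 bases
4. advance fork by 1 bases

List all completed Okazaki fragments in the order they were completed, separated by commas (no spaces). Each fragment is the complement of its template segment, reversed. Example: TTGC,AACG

Step 1: advance 3 -> fork_pos = 0 + 3 = 3. Next multiple of 4 is 4 (not reached); still 0 fragment(s).
Step 2: advance 7 -> fork_pos = 3 + 7 = 10. Reached multiple(s) of 4: 4, 8 -> fragments 1-2 completed (2 total).
Step 3: advance 4 -> fork_pos = 10 + 4 = 14. Reached multiple(s) of 4: 12 -> fragment 3 completed (3 total).
Step 4: advance 1 -> fork_pos = 14 + 1 = 15. Next multiple of 4 is 16 (not reached); still 3 fragment(s).
Final fork_pos = 15, so 3 fragment(s) are complete. Build each: template segment -> complement -> reverse.
Fragment 1: template[0:4] = ACGA -> complement TGCT -> reversed TCGT
Fragment 2: template[4:8] = GCTC -> complement CGAG -> reversed GAGC
Fragment 3: template[8:12] = ATTA -> complement TAAT -> reversed TAAT

Answer: TCGT,GAGC,TAAT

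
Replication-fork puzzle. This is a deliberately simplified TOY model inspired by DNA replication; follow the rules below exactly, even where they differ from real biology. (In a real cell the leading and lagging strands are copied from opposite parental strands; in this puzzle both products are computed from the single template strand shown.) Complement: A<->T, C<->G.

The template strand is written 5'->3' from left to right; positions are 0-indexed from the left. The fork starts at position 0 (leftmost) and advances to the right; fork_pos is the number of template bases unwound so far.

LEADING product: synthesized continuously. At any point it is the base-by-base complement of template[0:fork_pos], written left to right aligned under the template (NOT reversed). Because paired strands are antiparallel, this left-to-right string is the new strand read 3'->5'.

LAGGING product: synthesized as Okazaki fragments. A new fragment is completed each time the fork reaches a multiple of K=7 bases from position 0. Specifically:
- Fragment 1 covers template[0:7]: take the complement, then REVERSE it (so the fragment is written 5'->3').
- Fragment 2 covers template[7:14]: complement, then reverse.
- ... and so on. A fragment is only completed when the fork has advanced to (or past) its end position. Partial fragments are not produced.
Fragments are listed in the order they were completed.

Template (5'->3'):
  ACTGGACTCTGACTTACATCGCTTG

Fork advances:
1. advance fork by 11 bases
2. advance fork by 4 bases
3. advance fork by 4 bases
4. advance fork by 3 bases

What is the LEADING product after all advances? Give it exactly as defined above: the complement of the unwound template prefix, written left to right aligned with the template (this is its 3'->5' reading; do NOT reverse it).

Step 1: advance 11 -> fork_pos = 0 + 11 = 11.
Step 2: advance 4 -> fork_pos = 11 + 4 = 15.
Step 3: advance 4 -> fork_pos = 15 + 4 = 19.
Step 4: advance 3 -> fork_pos = 19 + 3 = 22.
Unwound prefix: template[0:22] = ACTGGACTCTGACTTACATCGC
Complement it base by base (A<->T, C<->G), keeping left-to-right order:
  [0:5] ACTGG -> TGACC
  [5:10] ACTCT -> TGAGA
  [10:15] GACTT -> CTGAA
  [15:20] ACATC -> TGTAG
  [20:22] GC -> CG
Concatenate: TGACCTGAGACTGAATGTAGCG (length 22; written aligned with the template, i.e. 3'->5').

Answer: TGACCTGAGACTGAATGTAGCG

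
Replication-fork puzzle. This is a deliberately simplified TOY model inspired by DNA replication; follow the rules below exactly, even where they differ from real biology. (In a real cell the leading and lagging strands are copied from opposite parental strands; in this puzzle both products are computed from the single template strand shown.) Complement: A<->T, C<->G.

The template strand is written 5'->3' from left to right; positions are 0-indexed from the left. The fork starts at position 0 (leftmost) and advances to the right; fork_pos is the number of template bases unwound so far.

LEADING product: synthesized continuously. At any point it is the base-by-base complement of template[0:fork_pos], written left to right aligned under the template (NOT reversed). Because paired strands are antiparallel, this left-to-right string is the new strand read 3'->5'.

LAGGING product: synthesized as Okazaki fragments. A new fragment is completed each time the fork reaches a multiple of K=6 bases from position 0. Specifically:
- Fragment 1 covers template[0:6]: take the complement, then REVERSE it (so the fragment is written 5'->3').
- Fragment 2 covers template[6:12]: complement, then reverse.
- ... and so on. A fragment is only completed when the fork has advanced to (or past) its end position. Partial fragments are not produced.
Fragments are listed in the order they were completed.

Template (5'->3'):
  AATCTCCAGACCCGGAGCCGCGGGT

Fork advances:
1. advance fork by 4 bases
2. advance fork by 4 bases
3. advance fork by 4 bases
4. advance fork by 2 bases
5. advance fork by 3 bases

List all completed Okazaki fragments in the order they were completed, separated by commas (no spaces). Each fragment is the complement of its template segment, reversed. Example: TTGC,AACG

Answer: GAGATT,GGTCTG

Derivation:
Step 1: advance 4 -> fork_pos = 0 + 4 = 4. Next multiple of 6 is 6 (not reached); still 0 fragment(s).
Step 2: advance 4 -> fork_pos = 4 + 4 = 8. Reached multiple(s) of 6: 6 -> fragment 1 completed (1 total).
Step 3: advance 4 -> fork_pos = 8 + 4 = 12. Reached multiple(s) of 6: 12 -> fragment 2 completed (2 total).
Step 4: advance 2 -> fork_pos = 12 + 2 = 14. Next multiple of 6 is 18 (not reached); still 2 fragment(s).
Step 5: advance 3 -> fork_pos = 14 + 3 = 17. Next multiple of 6 is 18 (not reached); still 2 fragment(s).
Final fork_pos = 17, so 2 fragment(s) are complete. Build each: template segment -> complement -> reverse.
Fragment 1: template[0:6] = AATCTC -> complement TTAGAG -> reversed GAGATT
Fragment 2: template[6:12] = CAGACC -> complement GTCTGG -> reversed GGTCTG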